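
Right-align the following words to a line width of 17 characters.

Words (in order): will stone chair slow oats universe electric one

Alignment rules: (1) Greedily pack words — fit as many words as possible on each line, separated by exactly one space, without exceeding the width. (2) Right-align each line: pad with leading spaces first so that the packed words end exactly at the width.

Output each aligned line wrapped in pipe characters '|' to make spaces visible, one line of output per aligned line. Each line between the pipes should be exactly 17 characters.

Answer: | will stone chair|
|        slow oats|
|universe electric|
|              one|

Derivation:
Line 1: ['will', 'stone', 'chair'] (min_width=16, slack=1)
Line 2: ['slow', 'oats'] (min_width=9, slack=8)
Line 3: ['universe', 'electric'] (min_width=17, slack=0)
Line 4: ['one'] (min_width=3, slack=14)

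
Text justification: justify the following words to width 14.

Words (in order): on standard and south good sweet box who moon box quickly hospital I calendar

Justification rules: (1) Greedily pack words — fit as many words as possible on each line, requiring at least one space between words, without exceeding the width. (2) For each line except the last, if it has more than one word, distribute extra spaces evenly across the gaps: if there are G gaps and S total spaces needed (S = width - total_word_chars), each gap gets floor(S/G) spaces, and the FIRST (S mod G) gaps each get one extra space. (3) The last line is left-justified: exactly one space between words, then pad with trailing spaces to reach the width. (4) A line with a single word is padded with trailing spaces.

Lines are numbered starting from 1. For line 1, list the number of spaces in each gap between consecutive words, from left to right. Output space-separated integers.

Answer: 4

Derivation:
Line 1: ['on', 'standard'] (min_width=11, slack=3)
Line 2: ['and', 'south', 'good'] (min_width=14, slack=0)
Line 3: ['sweet', 'box', 'who'] (min_width=13, slack=1)
Line 4: ['moon', 'box'] (min_width=8, slack=6)
Line 5: ['quickly'] (min_width=7, slack=7)
Line 6: ['hospital', 'I'] (min_width=10, slack=4)
Line 7: ['calendar'] (min_width=8, slack=6)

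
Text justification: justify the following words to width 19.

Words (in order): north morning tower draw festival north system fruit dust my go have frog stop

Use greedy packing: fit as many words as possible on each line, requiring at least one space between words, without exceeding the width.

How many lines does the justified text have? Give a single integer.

Line 1: ['north', 'morning', 'tower'] (min_width=19, slack=0)
Line 2: ['draw', 'festival', 'north'] (min_width=19, slack=0)
Line 3: ['system', 'fruit', 'dust'] (min_width=17, slack=2)
Line 4: ['my', 'go', 'have', 'frog'] (min_width=15, slack=4)
Line 5: ['stop'] (min_width=4, slack=15)
Total lines: 5

Answer: 5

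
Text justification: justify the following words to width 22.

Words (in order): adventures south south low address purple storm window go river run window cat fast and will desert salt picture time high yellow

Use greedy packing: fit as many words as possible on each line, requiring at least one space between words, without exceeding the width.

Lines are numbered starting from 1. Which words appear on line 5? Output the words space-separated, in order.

Answer: and will desert salt

Derivation:
Line 1: ['adventures', 'south', 'south'] (min_width=22, slack=0)
Line 2: ['low', 'address', 'purple'] (min_width=18, slack=4)
Line 3: ['storm', 'window', 'go', 'river'] (min_width=21, slack=1)
Line 4: ['run', 'window', 'cat', 'fast'] (min_width=19, slack=3)
Line 5: ['and', 'will', 'desert', 'salt'] (min_width=20, slack=2)
Line 6: ['picture', 'time', 'high'] (min_width=17, slack=5)
Line 7: ['yellow'] (min_width=6, slack=16)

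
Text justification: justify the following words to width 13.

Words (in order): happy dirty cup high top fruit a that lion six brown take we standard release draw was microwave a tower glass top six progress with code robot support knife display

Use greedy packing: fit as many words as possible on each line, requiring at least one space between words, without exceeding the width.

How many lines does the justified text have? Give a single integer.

Answer: 14

Derivation:
Line 1: ['happy', 'dirty'] (min_width=11, slack=2)
Line 2: ['cup', 'high', 'top'] (min_width=12, slack=1)
Line 3: ['fruit', 'a', 'that'] (min_width=12, slack=1)
Line 4: ['lion', 'six'] (min_width=8, slack=5)
Line 5: ['brown', 'take', 'we'] (min_width=13, slack=0)
Line 6: ['standard'] (min_width=8, slack=5)
Line 7: ['release', 'draw'] (min_width=12, slack=1)
Line 8: ['was', 'microwave'] (min_width=13, slack=0)
Line 9: ['a', 'tower', 'glass'] (min_width=13, slack=0)
Line 10: ['top', 'six'] (min_width=7, slack=6)
Line 11: ['progress', 'with'] (min_width=13, slack=0)
Line 12: ['code', 'robot'] (min_width=10, slack=3)
Line 13: ['support', 'knife'] (min_width=13, slack=0)
Line 14: ['display'] (min_width=7, slack=6)
Total lines: 14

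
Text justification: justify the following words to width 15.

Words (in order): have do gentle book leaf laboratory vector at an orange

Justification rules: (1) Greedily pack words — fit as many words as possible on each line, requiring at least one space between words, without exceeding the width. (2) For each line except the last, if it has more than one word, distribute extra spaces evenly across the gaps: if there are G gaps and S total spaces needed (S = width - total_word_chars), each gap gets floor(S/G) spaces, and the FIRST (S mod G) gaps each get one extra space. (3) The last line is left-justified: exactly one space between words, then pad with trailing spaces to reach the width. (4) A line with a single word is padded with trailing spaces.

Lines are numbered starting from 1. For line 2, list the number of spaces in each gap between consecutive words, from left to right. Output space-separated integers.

Line 1: ['have', 'do', 'gentle'] (min_width=14, slack=1)
Line 2: ['book', 'leaf'] (min_width=9, slack=6)
Line 3: ['laboratory'] (min_width=10, slack=5)
Line 4: ['vector', 'at', 'an'] (min_width=12, slack=3)
Line 5: ['orange'] (min_width=6, slack=9)

Answer: 7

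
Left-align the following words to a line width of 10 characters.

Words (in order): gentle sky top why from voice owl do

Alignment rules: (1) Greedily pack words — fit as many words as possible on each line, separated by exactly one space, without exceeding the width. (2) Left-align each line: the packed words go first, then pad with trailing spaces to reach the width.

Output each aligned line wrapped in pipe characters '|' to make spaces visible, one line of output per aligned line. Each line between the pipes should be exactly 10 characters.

Line 1: ['gentle', 'sky'] (min_width=10, slack=0)
Line 2: ['top', 'why'] (min_width=7, slack=3)
Line 3: ['from', 'voice'] (min_width=10, slack=0)
Line 4: ['owl', 'do'] (min_width=6, slack=4)

Answer: |gentle sky|
|top why   |
|from voice|
|owl do    |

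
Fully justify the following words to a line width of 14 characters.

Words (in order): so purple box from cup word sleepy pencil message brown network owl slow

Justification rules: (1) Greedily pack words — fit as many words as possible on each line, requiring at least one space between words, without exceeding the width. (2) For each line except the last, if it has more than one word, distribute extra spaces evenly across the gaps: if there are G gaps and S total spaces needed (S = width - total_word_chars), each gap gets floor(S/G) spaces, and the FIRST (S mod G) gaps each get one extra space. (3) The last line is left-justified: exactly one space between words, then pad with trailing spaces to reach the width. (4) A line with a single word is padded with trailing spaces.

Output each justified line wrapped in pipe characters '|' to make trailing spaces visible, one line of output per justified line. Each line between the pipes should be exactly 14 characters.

Answer: |so  purple box|
|from  cup word|
|sleepy  pencil|
|message  brown|
|network    owl|
|slow          |

Derivation:
Line 1: ['so', 'purple', 'box'] (min_width=13, slack=1)
Line 2: ['from', 'cup', 'word'] (min_width=13, slack=1)
Line 3: ['sleepy', 'pencil'] (min_width=13, slack=1)
Line 4: ['message', 'brown'] (min_width=13, slack=1)
Line 5: ['network', 'owl'] (min_width=11, slack=3)
Line 6: ['slow'] (min_width=4, slack=10)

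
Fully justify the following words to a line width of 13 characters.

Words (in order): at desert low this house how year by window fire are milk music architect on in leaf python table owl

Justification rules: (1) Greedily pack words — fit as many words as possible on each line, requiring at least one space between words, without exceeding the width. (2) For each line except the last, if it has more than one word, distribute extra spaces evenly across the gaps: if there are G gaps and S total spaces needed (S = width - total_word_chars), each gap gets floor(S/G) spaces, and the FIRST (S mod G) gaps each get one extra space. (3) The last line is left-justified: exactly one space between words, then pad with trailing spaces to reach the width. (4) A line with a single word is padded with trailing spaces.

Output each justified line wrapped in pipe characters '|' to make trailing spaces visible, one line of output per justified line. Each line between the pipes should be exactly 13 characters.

Line 1: ['at', 'desert', 'low'] (min_width=13, slack=0)
Line 2: ['this', 'house'] (min_width=10, slack=3)
Line 3: ['how', 'year', 'by'] (min_width=11, slack=2)
Line 4: ['window', 'fire'] (min_width=11, slack=2)
Line 5: ['are', 'milk'] (min_width=8, slack=5)
Line 6: ['music'] (min_width=5, slack=8)
Line 7: ['architect', 'on'] (min_width=12, slack=1)
Line 8: ['in', 'leaf'] (min_width=7, slack=6)
Line 9: ['python', 'table'] (min_width=12, slack=1)
Line 10: ['owl'] (min_width=3, slack=10)

Answer: |at desert low|
|this    house|
|how  year  by|
|window   fire|
|are      milk|
|music        |
|architect  on|
|in       leaf|
|python  table|
|owl          |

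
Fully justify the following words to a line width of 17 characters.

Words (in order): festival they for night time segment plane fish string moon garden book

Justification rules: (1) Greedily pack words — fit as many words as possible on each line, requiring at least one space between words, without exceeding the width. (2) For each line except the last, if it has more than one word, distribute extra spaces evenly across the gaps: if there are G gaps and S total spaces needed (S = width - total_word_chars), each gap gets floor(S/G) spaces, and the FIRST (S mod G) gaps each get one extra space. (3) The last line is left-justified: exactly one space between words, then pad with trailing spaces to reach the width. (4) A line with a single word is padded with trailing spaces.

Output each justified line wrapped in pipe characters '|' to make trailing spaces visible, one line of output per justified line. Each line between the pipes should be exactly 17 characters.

Line 1: ['festival', 'they', 'for'] (min_width=17, slack=0)
Line 2: ['night', 'time'] (min_width=10, slack=7)
Line 3: ['segment', 'plane'] (min_width=13, slack=4)
Line 4: ['fish', 'string', 'moon'] (min_width=16, slack=1)
Line 5: ['garden', 'book'] (min_width=11, slack=6)

Answer: |festival they for|
|night        time|
|segment     plane|
|fish  string moon|
|garden book      |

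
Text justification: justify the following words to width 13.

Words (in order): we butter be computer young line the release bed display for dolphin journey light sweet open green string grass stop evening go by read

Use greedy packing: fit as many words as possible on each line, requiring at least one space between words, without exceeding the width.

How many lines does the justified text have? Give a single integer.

Line 1: ['we', 'butter', 'be'] (min_width=12, slack=1)
Line 2: ['computer'] (min_width=8, slack=5)
Line 3: ['young', 'line'] (min_width=10, slack=3)
Line 4: ['the', 'release'] (min_width=11, slack=2)
Line 5: ['bed', 'display'] (min_width=11, slack=2)
Line 6: ['for', 'dolphin'] (min_width=11, slack=2)
Line 7: ['journey', 'light'] (min_width=13, slack=0)
Line 8: ['sweet', 'open'] (min_width=10, slack=3)
Line 9: ['green', 'string'] (min_width=12, slack=1)
Line 10: ['grass', 'stop'] (min_width=10, slack=3)
Line 11: ['evening', 'go', 'by'] (min_width=13, slack=0)
Line 12: ['read'] (min_width=4, slack=9)
Total lines: 12

Answer: 12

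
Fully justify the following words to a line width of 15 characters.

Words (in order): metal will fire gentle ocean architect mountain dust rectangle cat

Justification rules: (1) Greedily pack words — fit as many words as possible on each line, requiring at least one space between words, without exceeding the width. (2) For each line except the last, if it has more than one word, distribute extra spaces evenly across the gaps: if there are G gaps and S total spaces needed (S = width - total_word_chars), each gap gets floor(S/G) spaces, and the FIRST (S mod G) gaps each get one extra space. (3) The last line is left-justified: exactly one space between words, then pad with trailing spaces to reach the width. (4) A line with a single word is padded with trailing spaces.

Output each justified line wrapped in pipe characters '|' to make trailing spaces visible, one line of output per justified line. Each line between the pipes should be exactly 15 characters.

Line 1: ['metal', 'will', 'fire'] (min_width=15, slack=0)
Line 2: ['gentle', 'ocean'] (min_width=12, slack=3)
Line 3: ['architect'] (min_width=9, slack=6)
Line 4: ['mountain', 'dust'] (min_width=13, slack=2)
Line 5: ['rectangle', 'cat'] (min_width=13, slack=2)

Answer: |metal will fire|
|gentle    ocean|
|architect      |
|mountain   dust|
|rectangle cat  |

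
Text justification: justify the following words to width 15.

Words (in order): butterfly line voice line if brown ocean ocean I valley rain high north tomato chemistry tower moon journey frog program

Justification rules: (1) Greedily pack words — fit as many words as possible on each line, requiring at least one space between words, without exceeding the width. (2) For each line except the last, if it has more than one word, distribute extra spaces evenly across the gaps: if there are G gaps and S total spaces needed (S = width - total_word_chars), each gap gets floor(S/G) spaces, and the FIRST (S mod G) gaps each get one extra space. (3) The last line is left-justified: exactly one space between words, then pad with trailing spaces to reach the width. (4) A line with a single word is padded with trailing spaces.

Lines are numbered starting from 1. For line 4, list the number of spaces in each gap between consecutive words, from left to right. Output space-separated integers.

Answer: 2 1

Derivation:
Line 1: ['butterfly', 'line'] (min_width=14, slack=1)
Line 2: ['voice', 'line', 'if'] (min_width=13, slack=2)
Line 3: ['brown', 'ocean'] (min_width=11, slack=4)
Line 4: ['ocean', 'I', 'valley'] (min_width=14, slack=1)
Line 5: ['rain', 'high', 'north'] (min_width=15, slack=0)
Line 6: ['tomato'] (min_width=6, slack=9)
Line 7: ['chemistry', 'tower'] (min_width=15, slack=0)
Line 8: ['moon', 'journey'] (min_width=12, slack=3)
Line 9: ['frog', 'program'] (min_width=12, slack=3)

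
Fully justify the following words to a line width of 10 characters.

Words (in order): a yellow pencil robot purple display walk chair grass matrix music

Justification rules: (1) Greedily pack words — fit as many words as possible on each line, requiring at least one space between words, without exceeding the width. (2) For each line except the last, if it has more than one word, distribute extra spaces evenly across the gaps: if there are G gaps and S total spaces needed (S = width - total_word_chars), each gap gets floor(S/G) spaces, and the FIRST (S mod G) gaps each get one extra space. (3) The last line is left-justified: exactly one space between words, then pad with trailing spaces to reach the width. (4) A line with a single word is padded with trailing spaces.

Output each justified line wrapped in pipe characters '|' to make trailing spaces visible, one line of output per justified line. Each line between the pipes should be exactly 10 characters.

Answer: |a   yellow|
|pencil    |
|robot     |
|purple    |
|display   |
|walk chair|
|grass     |
|matrix    |
|music     |

Derivation:
Line 1: ['a', 'yellow'] (min_width=8, slack=2)
Line 2: ['pencil'] (min_width=6, slack=4)
Line 3: ['robot'] (min_width=5, slack=5)
Line 4: ['purple'] (min_width=6, slack=4)
Line 5: ['display'] (min_width=7, slack=3)
Line 6: ['walk', 'chair'] (min_width=10, slack=0)
Line 7: ['grass'] (min_width=5, slack=5)
Line 8: ['matrix'] (min_width=6, slack=4)
Line 9: ['music'] (min_width=5, slack=5)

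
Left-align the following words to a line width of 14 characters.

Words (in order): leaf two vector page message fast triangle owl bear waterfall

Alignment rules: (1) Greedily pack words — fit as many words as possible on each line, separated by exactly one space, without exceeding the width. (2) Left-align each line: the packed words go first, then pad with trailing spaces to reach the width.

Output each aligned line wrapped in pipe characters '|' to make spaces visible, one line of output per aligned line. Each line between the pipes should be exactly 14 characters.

Line 1: ['leaf', 'two'] (min_width=8, slack=6)
Line 2: ['vector', 'page'] (min_width=11, slack=3)
Line 3: ['message', 'fast'] (min_width=12, slack=2)
Line 4: ['triangle', 'owl'] (min_width=12, slack=2)
Line 5: ['bear', 'waterfall'] (min_width=14, slack=0)

Answer: |leaf two      |
|vector page   |
|message fast  |
|triangle owl  |
|bear waterfall|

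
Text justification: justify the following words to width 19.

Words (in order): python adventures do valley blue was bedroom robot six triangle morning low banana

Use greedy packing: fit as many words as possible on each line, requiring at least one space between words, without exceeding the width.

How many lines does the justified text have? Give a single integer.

Line 1: ['python', 'adventures'] (min_width=17, slack=2)
Line 2: ['do', 'valley', 'blue', 'was'] (min_width=18, slack=1)
Line 3: ['bedroom', 'robot', 'six'] (min_width=17, slack=2)
Line 4: ['triangle', 'morning'] (min_width=16, slack=3)
Line 5: ['low', 'banana'] (min_width=10, slack=9)
Total lines: 5

Answer: 5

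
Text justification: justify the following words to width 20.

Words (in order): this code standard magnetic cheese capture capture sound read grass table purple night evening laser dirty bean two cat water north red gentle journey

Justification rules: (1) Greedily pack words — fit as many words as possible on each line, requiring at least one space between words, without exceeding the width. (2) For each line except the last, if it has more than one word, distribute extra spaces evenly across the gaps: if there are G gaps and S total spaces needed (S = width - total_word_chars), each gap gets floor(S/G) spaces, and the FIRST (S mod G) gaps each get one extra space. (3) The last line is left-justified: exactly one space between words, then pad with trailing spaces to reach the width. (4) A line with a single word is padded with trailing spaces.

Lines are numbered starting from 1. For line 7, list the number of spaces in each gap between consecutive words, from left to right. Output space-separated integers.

Answer: 2 2 1

Derivation:
Line 1: ['this', 'code', 'standard'] (min_width=18, slack=2)
Line 2: ['magnetic', 'cheese'] (min_width=15, slack=5)
Line 3: ['capture', 'capture'] (min_width=15, slack=5)
Line 4: ['sound', 'read', 'grass'] (min_width=16, slack=4)
Line 5: ['table', 'purple', 'night'] (min_width=18, slack=2)
Line 6: ['evening', 'laser', 'dirty'] (min_width=19, slack=1)
Line 7: ['bean', 'two', 'cat', 'water'] (min_width=18, slack=2)
Line 8: ['north', 'red', 'gentle'] (min_width=16, slack=4)
Line 9: ['journey'] (min_width=7, slack=13)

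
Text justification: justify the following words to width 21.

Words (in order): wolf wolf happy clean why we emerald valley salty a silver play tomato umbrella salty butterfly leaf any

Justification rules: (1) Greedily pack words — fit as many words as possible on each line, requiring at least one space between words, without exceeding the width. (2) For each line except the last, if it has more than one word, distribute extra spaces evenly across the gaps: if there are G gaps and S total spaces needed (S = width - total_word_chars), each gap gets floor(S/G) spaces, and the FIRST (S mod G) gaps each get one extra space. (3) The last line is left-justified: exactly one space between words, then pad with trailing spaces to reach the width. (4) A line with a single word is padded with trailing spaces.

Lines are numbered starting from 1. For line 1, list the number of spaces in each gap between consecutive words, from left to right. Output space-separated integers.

Answer: 1 1 1

Derivation:
Line 1: ['wolf', 'wolf', 'happy', 'clean'] (min_width=21, slack=0)
Line 2: ['why', 'we', 'emerald', 'valley'] (min_width=21, slack=0)
Line 3: ['salty', 'a', 'silver', 'play'] (min_width=19, slack=2)
Line 4: ['tomato', 'umbrella', 'salty'] (min_width=21, slack=0)
Line 5: ['butterfly', 'leaf', 'any'] (min_width=18, slack=3)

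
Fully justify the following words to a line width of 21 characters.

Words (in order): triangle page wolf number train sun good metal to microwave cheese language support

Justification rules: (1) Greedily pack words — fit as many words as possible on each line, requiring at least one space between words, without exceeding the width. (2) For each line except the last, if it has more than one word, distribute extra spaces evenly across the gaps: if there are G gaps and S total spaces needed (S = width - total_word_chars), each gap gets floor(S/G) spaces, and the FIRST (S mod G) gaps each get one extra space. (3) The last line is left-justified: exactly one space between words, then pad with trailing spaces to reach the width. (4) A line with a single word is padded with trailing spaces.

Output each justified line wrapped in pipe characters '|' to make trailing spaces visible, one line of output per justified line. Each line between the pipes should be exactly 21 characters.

Line 1: ['triangle', 'page', 'wolf'] (min_width=18, slack=3)
Line 2: ['number', 'train', 'sun', 'good'] (min_width=21, slack=0)
Line 3: ['metal', 'to', 'microwave'] (min_width=18, slack=3)
Line 4: ['cheese', 'language'] (min_width=15, slack=6)
Line 5: ['support'] (min_width=7, slack=14)

Answer: |triangle   page  wolf|
|number train sun good|
|metal   to  microwave|
|cheese       language|
|support              |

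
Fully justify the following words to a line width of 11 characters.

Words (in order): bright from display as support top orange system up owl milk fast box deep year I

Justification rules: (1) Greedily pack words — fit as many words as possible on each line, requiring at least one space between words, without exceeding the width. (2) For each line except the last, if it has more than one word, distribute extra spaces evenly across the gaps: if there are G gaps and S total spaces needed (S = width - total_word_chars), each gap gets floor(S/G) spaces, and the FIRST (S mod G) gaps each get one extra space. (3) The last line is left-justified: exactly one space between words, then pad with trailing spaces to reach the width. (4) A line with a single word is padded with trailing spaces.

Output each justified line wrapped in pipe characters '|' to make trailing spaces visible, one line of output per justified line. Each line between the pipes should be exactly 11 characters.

Line 1: ['bright', 'from'] (min_width=11, slack=0)
Line 2: ['display', 'as'] (min_width=10, slack=1)
Line 3: ['support', 'top'] (min_width=11, slack=0)
Line 4: ['orange'] (min_width=6, slack=5)
Line 5: ['system', 'up'] (min_width=9, slack=2)
Line 6: ['owl', 'milk'] (min_width=8, slack=3)
Line 7: ['fast', 'box'] (min_width=8, slack=3)
Line 8: ['deep', 'year', 'I'] (min_width=11, slack=0)

Answer: |bright from|
|display  as|
|support top|
|orange     |
|system   up|
|owl    milk|
|fast    box|
|deep year I|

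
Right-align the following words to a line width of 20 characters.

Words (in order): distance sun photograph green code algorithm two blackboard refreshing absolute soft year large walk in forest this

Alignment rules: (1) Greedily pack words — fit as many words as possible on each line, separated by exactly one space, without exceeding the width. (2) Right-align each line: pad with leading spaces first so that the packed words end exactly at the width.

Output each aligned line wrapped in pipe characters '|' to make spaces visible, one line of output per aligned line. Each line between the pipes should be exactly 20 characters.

Answer: |        distance sun|
|    photograph green|
|  code algorithm two|
|          blackboard|
| refreshing absolute|
|soft year large walk|
|      in forest this|

Derivation:
Line 1: ['distance', 'sun'] (min_width=12, slack=8)
Line 2: ['photograph', 'green'] (min_width=16, slack=4)
Line 3: ['code', 'algorithm', 'two'] (min_width=18, slack=2)
Line 4: ['blackboard'] (min_width=10, slack=10)
Line 5: ['refreshing', 'absolute'] (min_width=19, slack=1)
Line 6: ['soft', 'year', 'large', 'walk'] (min_width=20, slack=0)
Line 7: ['in', 'forest', 'this'] (min_width=14, slack=6)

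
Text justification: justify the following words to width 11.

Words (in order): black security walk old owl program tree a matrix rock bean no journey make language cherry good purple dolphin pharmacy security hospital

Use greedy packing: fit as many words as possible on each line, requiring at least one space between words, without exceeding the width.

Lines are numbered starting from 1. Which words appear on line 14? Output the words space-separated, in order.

Answer: pharmacy

Derivation:
Line 1: ['black'] (min_width=5, slack=6)
Line 2: ['security'] (min_width=8, slack=3)
Line 3: ['walk', 'old'] (min_width=8, slack=3)
Line 4: ['owl', 'program'] (min_width=11, slack=0)
Line 5: ['tree', 'a'] (min_width=6, slack=5)
Line 6: ['matrix', 'rock'] (min_width=11, slack=0)
Line 7: ['bean', 'no'] (min_width=7, slack=4)
Line 8: ['journey'] (min_width=7, slack=4)
Line 9: ['make'] (min_width=4, slack=7)
Line 10: ['language'] (min_width=8, slack=3)
Line 11: ['cherry', 'good'] (min_width=11, slack=0)
Line 12: ['purple'] (min_width=6, slack=5)
Line 13: ['dolphin'] (min_width=7, slack=4)
Line 14: ['pharmacy'] (min_width=8, slack=3)
Line 15: ['security'] (min_width=8, slack=3)
Line 16: ['hospital'] (min_width=8, slack=3)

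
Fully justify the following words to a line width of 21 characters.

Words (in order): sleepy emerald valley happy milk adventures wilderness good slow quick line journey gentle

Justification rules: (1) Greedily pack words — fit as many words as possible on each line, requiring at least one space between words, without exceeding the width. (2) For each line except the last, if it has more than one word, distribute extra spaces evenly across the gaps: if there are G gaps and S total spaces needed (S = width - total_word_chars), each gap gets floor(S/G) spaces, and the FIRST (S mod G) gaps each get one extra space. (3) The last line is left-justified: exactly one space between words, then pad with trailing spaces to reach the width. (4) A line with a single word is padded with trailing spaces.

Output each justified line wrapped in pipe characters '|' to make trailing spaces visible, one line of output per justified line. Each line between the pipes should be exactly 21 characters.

Answer: |sleepy emerald valley|
|happy milk adventures|
|wilderness  good slow|
|quick   line  journey|
|gentle               |

Derivation:
Line 1: ['sleepy', 'emerald', 'valley'] (min_width=21, slack=0)
Line 2: ['happy', 'milk', 'adventures'] (min_width=21, slack=0)
Line 3: ['wilderness', 'good', 'slow'] (min_width=20, slack=1)
Line 4: ['quick', 'line', 'journey'] (min_width=18, slack=3)
Line 5: ['gentle'] (min_width=6, slack=15)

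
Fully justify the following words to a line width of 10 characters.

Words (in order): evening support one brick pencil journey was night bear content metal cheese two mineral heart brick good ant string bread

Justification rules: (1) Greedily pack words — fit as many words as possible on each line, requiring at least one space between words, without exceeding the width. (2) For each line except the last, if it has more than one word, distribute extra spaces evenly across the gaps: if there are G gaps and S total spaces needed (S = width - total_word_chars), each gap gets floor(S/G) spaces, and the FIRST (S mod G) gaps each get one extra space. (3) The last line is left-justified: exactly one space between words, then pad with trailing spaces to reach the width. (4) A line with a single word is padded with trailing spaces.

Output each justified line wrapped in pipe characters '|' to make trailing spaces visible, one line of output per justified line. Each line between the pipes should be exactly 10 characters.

Answer: |evening   |
|support   |
|one  brick|
|pencil    |
|journey   |
|was  night|
|bear      |
|content   |
|metal     |
|cheese two|
|mineral   |
|heart     |
|brick good|
|ant string|
|bread     |

Derivation:
Line 1: ['evening'] (min_width=7, slack=3)
Line 2: ['support'] (min_width=7, slack=3)
Line 3: ['one', 'brick'] (min_width=9, slack=1)
Line 4: ['pencil'] (min_width=6, slack=4)
Line 5: ['journey'] (min_width=7, slack=3)
Line 6: ['was', 'night'] (min_width=9, slack=1)
Line 7: ['bear'] (min_width=4, slack=6)
Line 8: ['content'] (min_width=7, slack=3)
Line 9: ['metal'] (min_width=5, slack=5)
Line 10: ['cheese', 'two'] (min_width=10, slack=0)
Line 11: ['mineral'] (min_width=7, slack=3)
Line 12: ['heart'] (min_width=5, slack=5)
Line 13: ['brick', 'good'] (min_width=10, slack=0)
Line 14: ['ant', 'string'] (min_width=10, slack=0)
Line 15: ['bread'] (min_width=5, slack=5)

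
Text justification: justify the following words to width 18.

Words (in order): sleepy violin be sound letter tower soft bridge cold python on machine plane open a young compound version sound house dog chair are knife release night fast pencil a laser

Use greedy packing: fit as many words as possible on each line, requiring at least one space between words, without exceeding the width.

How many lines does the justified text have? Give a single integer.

Answer: 10

Derivation:
Line 1: ['sleepy', 'violin', 'be'] (min_width=16, slack=2)
Line 2: ['sound', 'letter', 'tower'] (min_width=18, slack=0)
Line 3: ['soft', 'bridge', 'cold'] (min_width=16, slack=2)
Line 4: ['python', 'on', 'machine'] (min_width=17, slack=1)
Line 5: ['plane', 'open', 'a', 'young'] (min_width=18, slack=0)
Line 6: ['compound', 'version'] (min_width=16, slack=2)
Line 7: ['sound', 'house', 'dog'] (min_width=15, slack=3)
Line 8: ['chair', 'are', 'knife'] (min_width=15, slack=3)
Line 9: ['release', 'night', 'fast'] (min_width=18, slack=0)
Line 10: ['pencil', 'a', 'laser'] (min_width=14, slack=4)
Total lines: 10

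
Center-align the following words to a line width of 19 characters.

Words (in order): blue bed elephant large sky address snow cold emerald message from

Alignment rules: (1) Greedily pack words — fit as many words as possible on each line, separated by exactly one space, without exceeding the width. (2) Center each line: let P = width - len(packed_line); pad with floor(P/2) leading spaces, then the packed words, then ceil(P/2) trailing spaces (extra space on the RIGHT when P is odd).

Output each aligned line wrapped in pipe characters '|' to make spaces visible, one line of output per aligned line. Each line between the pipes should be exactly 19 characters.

Answer: | blue bed elephant |
| large sky address |
| snow cold emerald |
|   message from    |

Derivation:
Line 1: ['blue', 'bed', 'elephant'] (min_width=17, slack=2)
Line 2: ['large', 'sky', 'address'] (min_width=17, slack=2)
Line 3: ['snow', 'cold', 'emerald'] (min_width=17, slack=2)
Line 4: ['message', 'from'] (min_width=12, slack=7)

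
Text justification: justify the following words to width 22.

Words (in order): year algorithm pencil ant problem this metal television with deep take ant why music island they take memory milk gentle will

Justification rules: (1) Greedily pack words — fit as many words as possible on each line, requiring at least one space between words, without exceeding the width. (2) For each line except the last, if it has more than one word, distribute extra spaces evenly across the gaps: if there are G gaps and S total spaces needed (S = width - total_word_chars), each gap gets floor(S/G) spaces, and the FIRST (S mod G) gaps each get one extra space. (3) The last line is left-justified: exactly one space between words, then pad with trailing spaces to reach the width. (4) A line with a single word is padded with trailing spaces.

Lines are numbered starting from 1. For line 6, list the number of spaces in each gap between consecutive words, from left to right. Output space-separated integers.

Line 1: ['year', 'algorithm', 'pencil'] (min_width=21, slack=1)
Line 2: ['ant', 'problem', 'this', 'metal'] (min_width=22, slack=0)
Line 3: ['television', 'with', 'deep'] (min_width=20, slack=2)
Line 4: ['take', 'ant', 'why', 'music'] (min_width=18, slack=4)
Line 5: ['island', 'they', 'take'] (min_width=16, slack=6)
Line 6: ['memory', 'milk', 'gentle'] (min_width=18, slack=4)
Line 7: ['will'] (min_width=4, slack=18)

Answer: 3 3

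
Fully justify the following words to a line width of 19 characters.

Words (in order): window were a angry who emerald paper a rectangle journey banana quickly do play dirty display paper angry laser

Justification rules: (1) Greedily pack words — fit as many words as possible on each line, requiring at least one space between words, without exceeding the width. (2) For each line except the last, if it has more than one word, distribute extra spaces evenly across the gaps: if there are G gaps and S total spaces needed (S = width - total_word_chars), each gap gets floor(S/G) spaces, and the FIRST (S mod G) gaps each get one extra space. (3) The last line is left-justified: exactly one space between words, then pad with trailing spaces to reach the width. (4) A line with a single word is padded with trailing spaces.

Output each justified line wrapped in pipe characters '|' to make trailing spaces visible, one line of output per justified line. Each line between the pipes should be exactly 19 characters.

Line 1: ['window', 'were', 'a', 'angry'] (min_width=19, slack=0)
Line 2: ['who', 'emerald', 'paper', 'a'] (min_width=19, slack=0)
Line 3: ['rectangle', 'journey'] (min_width=17, slack=2)
Line 4: ['banana', 'quickly', 'do'] (min_width=17, slack=2)
Line 5: ['play', 'dirty', 'display'] (min_width=18, slack=1)
Line 6: ['paper', 'angry', 'laser'] (min_width=17, slack=2)

Answer: |window were a angry|
|who emerald paper a|
|rectangle   journey|
|banana  quickly  do|
|play  dirty display|
|paper angry laser  |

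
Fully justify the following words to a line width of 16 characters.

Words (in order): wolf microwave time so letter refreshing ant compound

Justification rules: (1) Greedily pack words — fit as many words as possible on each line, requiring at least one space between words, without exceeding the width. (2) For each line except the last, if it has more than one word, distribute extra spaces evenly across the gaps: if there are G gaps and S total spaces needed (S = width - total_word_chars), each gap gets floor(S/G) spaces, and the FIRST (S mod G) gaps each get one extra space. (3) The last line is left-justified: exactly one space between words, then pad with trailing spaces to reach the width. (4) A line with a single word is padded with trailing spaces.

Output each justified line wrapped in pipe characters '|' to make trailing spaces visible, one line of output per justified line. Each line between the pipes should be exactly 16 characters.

Line 1: ['wolf', 'microwave'] (min_width=14, slack=2)
Line 2: ['time', 'so', 'letter'] (min_width=14, slack=2)
Line 3: ['refreshing', 'ant'] (min_width=14, slack=2)
Line 4: ['compound'] (min_width=8, slack=8)

Answer: |wolf   microwave|
|time  so  letter|
|refreshing   ant|
|compound        |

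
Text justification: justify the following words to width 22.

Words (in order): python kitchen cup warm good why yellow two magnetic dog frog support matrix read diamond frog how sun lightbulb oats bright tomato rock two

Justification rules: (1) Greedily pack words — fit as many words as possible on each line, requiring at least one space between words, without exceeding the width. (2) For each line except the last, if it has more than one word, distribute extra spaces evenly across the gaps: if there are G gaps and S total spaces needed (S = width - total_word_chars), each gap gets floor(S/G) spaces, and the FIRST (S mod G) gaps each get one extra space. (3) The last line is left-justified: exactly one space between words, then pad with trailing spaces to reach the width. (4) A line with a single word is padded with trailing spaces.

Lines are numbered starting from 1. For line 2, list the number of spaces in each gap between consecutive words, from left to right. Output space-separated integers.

Answer: 2 2 1

Derivation:
Line 1: ['python', 'kitchen', 'cup'] (min_width=18, slack=4)
Line 2: ['warm', 'good', 'why', 'yellow'] (min_width=20, slack=2)
Line 3: ['two', 'magnetic', 'dog', 'frog'] (min_width=21, slack=1)
Line 4: ['support', 'matrix', 'read'] (min_width=19, slack=3)
Line 5: ['diamond', 'frog', 'how', 'sun'] (min_width=20, slack=2)
Line 6: ['lightbulb', 'oats', 'bright'] (min_width=21, slack=1)
Line 7: ['tomato', 'rock', 'two'] (min_width=15, slack=7)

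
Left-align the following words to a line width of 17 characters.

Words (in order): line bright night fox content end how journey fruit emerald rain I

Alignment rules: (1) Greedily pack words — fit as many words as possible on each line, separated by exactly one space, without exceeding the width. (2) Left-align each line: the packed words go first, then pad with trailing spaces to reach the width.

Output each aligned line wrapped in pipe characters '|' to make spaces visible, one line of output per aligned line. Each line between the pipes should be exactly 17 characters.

Line 1: ['line', 'bright', 'night'] (min_width=17, slack=0)
Line 2: ['fox', 'content', 'end'] (min_width=15, slack=2)
Line 3: ['how', 'journey', 'fruit'] (min_width=17, slack=0)
Line 4: ['emerald', 'rain', 'I'] (min_width=14, slack=3)

Answer: |line bright night|
|fox content end  |
|how journey fruit|
|emerald rain I   |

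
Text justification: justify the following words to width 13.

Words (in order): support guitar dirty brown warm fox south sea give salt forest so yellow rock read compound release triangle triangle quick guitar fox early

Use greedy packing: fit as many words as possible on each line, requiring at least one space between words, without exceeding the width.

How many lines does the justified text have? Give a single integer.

Answer: 13

Derivation:
Line 1: ['support'] (min_width=7, slack=6)
Line 2: ['guitar', 'dirty'] (min_width=12, slack=1)
Line 3: ['brown', 'warm'] (min_width=10, slack=3)
Line 4: ['fox', 'south', 'sea'] (min_width=13, slack=0)
Line 5: ['give', 'salt'] (min_width=9, slack=4)
Line 6: ['forest', 'so'] (min_width=9, slack=4)
Line 7: ['yellow', 'rock'] (min_width=11, slack=2)
Line 8: ['read', 'compound'] (min_width=13, slack=0)
Line 9: ['release'] (min_width=7, slack=6)
Line 10: ['triangle'] (min_width=8, slack=5)
Line 11: ['triangle'] (min_width=8, slack=5)
Line 12: ['quick', 'guitar'] (min_width=12, slack=1)
Line 13: ['fox', 'early'] (min_width=9, slack=4)
Total lines: 13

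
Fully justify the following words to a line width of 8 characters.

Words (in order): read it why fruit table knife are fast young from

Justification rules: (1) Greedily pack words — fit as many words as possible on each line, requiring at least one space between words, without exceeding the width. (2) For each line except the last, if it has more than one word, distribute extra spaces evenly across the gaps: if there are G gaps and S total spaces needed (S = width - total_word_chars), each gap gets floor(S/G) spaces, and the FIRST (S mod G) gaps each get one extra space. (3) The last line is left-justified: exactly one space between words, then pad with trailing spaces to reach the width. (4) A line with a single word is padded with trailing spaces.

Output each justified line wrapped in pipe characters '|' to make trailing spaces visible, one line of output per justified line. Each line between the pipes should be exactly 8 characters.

Line 1: ['read', 'it'] (min_width=7, slack=1)
Line 2: ['why'] (min_width=3, slack=5)
Line 3: ['fruit'] (min_width=5, slack=3)
Line 4: ['table'] (min_width=5, slack=3)
Line 5: ['knife'] (min_width=5, slack=3)
Line 6: ['are', 'fast'] (min_width=8, slack=0)
Line 7: ['young'] (min_width=5, slack=3)
Line 8: ['from'] (min_width=4, slack=4)

Answer: |read  it|
|why     |
|fruit   |
|table   |
|knife   |
|are fast|
|young   |
|from    |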